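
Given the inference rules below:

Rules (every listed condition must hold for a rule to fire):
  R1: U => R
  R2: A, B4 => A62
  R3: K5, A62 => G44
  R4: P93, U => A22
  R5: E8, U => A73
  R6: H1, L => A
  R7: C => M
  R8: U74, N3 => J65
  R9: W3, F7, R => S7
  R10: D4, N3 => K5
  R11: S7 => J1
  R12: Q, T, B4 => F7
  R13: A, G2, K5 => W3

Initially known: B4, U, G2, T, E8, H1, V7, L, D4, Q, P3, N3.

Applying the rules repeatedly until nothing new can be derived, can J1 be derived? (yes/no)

Round 1: R1 [U => R]; R5 [E8, U => A73]; R6 [H1, L => A]; R10 [D4, N3 => K5]; R12 [Q, T, B4 => F7]. New: R, A73, A, K5, F7.
Round 2: R2 [A, B4 => A62]; R13 [A, G2, K5 => W3]. New: A62, W3.
Round 3: R3 [K5, A62 => G44]; R9 [W3, F7, R => S7]. New: G44, S7.
Round 4: R11 [S7 => J1]. New: J1.
J1 appears in round 4, so it is derivable.

yes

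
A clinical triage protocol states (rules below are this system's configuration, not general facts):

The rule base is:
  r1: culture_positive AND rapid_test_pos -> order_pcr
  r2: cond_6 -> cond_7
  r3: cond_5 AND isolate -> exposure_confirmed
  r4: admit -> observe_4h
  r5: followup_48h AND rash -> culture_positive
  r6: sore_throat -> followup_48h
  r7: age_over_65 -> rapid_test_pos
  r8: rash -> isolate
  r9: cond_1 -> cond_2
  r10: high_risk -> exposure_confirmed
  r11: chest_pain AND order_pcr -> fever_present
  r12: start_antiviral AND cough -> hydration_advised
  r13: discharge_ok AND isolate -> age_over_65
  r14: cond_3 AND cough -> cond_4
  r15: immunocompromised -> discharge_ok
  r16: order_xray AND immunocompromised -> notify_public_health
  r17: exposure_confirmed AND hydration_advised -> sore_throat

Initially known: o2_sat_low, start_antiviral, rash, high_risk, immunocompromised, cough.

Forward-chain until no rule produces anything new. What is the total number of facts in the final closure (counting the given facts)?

Round 1 — r8, r10, r12, r15, derive isolate, exposure_confirmed, hydration_advised, discharge_ok.
Round 2 — r13, r17, derive age_over_65, sore_throat.
Round 3 — r6, r7, derive followup_48h, rapid_test_pos.
Round 4 — r5, derive culture_positive.
Round 5 — r1, derive order_pcr.
Closure: {age_over_65, cough, culture_positive, discharge_ok, exposure_confirmed, followup_48h, high_risk, hydration_advised, immunocompromised, isolate, o2_sat_low, order_pcr, rapid_test_pos, rash, sore_throat, start_antiviral} — 16 facts.

16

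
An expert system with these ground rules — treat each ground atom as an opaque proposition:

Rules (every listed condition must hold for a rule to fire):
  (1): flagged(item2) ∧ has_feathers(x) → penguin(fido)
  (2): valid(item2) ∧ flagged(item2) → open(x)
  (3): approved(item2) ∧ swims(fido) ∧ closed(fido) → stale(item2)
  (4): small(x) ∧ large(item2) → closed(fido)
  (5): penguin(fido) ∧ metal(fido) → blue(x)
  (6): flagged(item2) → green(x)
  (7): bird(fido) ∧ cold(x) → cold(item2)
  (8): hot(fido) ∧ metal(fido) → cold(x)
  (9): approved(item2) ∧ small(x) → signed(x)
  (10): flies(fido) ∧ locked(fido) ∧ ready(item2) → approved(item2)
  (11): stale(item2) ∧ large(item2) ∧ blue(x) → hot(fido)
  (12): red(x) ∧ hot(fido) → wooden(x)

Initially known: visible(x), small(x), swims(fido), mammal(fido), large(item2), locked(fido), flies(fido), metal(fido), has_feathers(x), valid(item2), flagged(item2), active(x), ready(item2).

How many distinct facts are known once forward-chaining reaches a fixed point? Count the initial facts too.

Round 1 fires (1), (2), (4), (6), (10), giving penguin(fido), open(x), closed(fido), green(x), approved(item2).
Round 2 fires (3), (5), (9), giving stale(item2), blue(x), signed(x).
Round 3 fires (11), giving hot(fido).
Round 4 fires (8), giving cold(x).
Closure: {active(x), approved(item2), blue(x), closed(fido), cold(x), flagged(item2), flies(fido), green(x), has_feathers(x), hot(fido), large(item2), locked(fido), mammal(fido), metal(fido), open(x), penguin(fido), ready(item2), signed(x), small(x), stale(item2), swims(fido), valid(item2), visible(x)} — 23 facts.

23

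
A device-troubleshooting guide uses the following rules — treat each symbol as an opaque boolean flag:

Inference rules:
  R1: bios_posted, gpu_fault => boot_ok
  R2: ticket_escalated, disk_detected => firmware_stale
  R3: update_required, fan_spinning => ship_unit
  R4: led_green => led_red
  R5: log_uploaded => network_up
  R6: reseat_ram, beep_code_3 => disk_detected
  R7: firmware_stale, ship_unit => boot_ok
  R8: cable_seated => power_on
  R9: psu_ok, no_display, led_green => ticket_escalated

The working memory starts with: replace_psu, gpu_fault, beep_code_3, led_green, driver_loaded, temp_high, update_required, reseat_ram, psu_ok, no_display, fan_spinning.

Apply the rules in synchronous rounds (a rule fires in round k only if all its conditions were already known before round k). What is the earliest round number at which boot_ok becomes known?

Round 1 fires R3, R4, R6, R9, giving ship_unit, led_red, disk_detected, ticket_escalated.
Round 2 fires R2, giving firmware_stale.
Round 3 fires R7, giving boot_ok.
boot_ok first appears in round 3.

3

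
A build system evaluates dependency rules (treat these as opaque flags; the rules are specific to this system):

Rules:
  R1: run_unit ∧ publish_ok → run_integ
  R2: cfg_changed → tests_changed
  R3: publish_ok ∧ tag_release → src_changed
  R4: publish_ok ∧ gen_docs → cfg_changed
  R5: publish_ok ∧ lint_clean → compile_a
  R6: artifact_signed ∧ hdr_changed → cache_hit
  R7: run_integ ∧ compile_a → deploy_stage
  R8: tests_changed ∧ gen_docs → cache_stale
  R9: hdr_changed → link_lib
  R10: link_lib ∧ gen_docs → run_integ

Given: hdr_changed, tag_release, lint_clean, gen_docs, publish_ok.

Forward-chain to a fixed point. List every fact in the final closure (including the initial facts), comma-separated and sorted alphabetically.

Round 1: R3 [publish_ok ∧ tag_release → src_changed]; R4 [publish_ok ∧ gen_docs → cfg_changed]; R5 [publish_ok ∧ lint_clean → compile_a]; R9 [hdr_changed → link_lib]. Adds src_changed, cfg_changed, compile_a, link_lib.
Round 2: R2 [cfg_changed → tests_changed]; R10 [link_lib ∧ gen_docs → run_integ]. Adds tests_changed, run_integ.
Round 3: R7 [run_integ ∧ compile_a → deploy_stage]; R8 [tests_changed ∧ gen_docs → cache_stale]. Adds deploy_stage, cache_stale.

cache_stale, cfg_changed, compile_a, deploy_stage, gen_docs, hdr_changed, link_lib, lint_clean, publish_ok, run_integ, src_changed, tag_release, tests_changed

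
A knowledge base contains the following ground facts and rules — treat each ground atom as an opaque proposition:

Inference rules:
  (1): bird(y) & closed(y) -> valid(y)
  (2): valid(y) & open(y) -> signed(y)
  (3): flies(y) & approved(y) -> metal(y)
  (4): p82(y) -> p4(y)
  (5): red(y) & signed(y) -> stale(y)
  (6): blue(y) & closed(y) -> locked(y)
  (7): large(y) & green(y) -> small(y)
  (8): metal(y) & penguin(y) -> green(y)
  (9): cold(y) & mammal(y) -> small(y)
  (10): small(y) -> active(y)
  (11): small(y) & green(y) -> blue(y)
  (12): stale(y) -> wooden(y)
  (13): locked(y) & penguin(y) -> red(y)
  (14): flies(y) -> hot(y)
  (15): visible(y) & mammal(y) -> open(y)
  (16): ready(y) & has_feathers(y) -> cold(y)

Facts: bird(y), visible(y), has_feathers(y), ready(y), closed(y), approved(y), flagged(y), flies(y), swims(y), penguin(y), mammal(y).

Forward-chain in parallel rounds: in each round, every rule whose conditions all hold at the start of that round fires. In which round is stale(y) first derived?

6

[1] (1) [bird(y) & closed(y) -> valid(y)]; (3) [flies(y) & approved(y) -> metal(y)]; (14) [flies(y) -> hot(y)]; (15) [visible(y) & mammal(y) -> open(y)]; (16) [ready(y) & has_feathers(y) -> cold(y)]. ⇒ new: valid(y), metal(y), hot(y), open(y), cold(y).
[2] (2) [valid(y) & open(y) -> signed(y)]; (8) [metal(y) & penguin(y) -> green(y)]; (9) [cold(y) & mammal(y) -> small(y)]. ⇒ new: signed(y), green(y), small(y).
[3] (10) [small(y) -> active(y)]; (11) [small(y) & green(y) -> blue(y)]. ⇒ new: active(y), blue(y).
[4] (6) [blue(y) & closed(y) -> locked(y)]. ⇒ new: locked(y).
[5] (13) [locked(y) & penguin(y) -> red(y)]. ⇒ new: red(y).
[6] (5) [red(y) & signed(y) -> stale(y)]. ⇒ new: stale(y).
stale(y) first appears in round 6.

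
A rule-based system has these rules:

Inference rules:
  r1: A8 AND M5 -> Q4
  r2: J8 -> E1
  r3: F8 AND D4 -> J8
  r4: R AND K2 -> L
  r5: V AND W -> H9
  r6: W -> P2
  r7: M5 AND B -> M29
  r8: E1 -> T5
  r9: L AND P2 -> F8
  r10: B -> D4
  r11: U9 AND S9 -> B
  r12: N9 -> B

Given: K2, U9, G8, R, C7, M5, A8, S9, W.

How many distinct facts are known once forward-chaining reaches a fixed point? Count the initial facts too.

[1] r1 [A8 AND M5 -> Q4]; r4 [R AND K2 -> L]; r6 [W -> P2]; r11 [U9 AND S9 -> B]. ⇒ new: Q4, L, P2, B.
[2] r7 [M5 AND B -> M29]; r9 [L AND P2 -> F8]; r10 [B -> D4]. ⇒ new: M29, F8, D4.
[3] r3 [F8 AND D4 -> J8]. ⇒ new: J8.
[4] r2 [J8 -> E1]. ⇒ new: E1.
[5] r8 [E1 -> T5]. ⇒ new: T5.
Closure: {A8, B, C7, D4, E1, F8, G8, J8, K2, L, M29, M5, P2, Q4, R, S9, T5, U9, W} — 19 facts.

19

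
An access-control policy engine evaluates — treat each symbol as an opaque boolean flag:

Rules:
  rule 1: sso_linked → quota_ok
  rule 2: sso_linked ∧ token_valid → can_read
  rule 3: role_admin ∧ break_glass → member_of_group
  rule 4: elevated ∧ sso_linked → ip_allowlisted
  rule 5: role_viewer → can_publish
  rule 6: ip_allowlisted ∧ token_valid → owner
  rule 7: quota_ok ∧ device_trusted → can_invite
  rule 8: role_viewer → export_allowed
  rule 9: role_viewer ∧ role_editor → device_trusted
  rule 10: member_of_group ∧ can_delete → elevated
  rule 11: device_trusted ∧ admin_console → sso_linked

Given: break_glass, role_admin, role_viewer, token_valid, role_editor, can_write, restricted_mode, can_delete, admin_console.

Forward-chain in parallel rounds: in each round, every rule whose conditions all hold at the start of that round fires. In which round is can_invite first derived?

Round 1 fires rule 3, rule 5, rule 8, rule 9, giving member_of_group, can_publish, export_allowed, device_trusted.
Round 2 fires rule 10, rule 11, giving elevated, sso_linked.
Round 3 fires rule 1, rule 2, rule 4, giving quota_ok, can_read, ip_allowlisted.
Round 4 fires rule 6, rule 7, giving owner, can_invite.
can_invite first appears in round 4.

4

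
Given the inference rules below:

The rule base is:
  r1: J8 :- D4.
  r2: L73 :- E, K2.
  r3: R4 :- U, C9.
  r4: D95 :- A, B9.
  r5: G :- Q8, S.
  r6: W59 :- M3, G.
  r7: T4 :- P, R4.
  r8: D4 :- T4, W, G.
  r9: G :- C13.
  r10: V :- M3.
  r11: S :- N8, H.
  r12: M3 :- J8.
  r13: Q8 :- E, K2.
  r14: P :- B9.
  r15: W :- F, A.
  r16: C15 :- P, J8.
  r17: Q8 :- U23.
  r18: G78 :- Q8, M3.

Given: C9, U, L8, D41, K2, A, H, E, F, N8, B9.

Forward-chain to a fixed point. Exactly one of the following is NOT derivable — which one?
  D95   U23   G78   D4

[1] r2 [L73 :- E, K2.]; r3 [R4 :- U, C9.]; r4 [D95 :- A, B9.]; r11 [S :- N8, H.]; r13 [Q8 :- E, K2.]; r14 [P :- B9.]; r15 [W :- F, A.]. ⇒ new: L73, R4, D95, S, Q8, P, W.
[2] r5 [G :- Q8, S.]; r7 [T4 :- P, R4.]. ⇒ new: G, T4.
[3] r8 [D4 :- T4, W, G.]. ⇒ new: D4.
[4] r1 [J8 :- D4.]. ⇒ new: J8.
[5] r12 [M3 :- J8.]; r16 [C15 :- P, J8.]. ⇒ new: M3, C15.
[6] r6 [W59 :- M3, G.]; r10 [V :- M3.]; r18 [G78 :- Q8, M3.]. ⇒ new: W59, V, G78.
Derived: D95 (round 1), G78 (round 6), D4 (round 3). U23 never appears in any round.

U23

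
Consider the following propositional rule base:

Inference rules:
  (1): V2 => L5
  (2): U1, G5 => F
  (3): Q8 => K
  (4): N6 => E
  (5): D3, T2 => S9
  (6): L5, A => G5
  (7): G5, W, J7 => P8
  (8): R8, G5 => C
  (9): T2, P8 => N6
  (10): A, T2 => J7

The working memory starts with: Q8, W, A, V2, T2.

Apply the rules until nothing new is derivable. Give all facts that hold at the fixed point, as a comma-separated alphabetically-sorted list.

Round 1: (1) [V2 => L5]; (3) [Q8 => K]; (10) [A, T2 => J7]. New: L5, K, J7.
Round 2: (6) [L5, A => G5]. New: G5.
Round 3: (7) [G5, W, J7 => P8]. New: P8.
Round 4: (9) [T2, P8 => N6]. New: N6.
Round 5: (4) [N6 => E]. New: E.

A, E, G5, J7, K, L5, N6, P8, Q8, T2, V2, W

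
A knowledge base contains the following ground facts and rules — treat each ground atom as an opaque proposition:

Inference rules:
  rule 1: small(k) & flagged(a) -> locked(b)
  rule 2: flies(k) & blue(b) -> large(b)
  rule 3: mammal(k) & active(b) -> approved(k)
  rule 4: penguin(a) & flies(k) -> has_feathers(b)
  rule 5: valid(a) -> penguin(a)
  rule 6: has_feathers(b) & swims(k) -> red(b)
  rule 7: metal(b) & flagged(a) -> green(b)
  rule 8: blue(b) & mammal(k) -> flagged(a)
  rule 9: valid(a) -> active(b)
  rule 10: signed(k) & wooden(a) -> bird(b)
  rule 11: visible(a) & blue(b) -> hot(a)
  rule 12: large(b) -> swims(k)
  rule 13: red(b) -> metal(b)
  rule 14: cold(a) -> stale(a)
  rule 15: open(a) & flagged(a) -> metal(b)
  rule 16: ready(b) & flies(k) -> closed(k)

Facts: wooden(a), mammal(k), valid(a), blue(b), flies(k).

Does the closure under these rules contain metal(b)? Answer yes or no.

yes

[1] rule 2 [flies(k) & blue(b) -> large(b)]; rule 5 [valid(a) -> penguin(a)]; rule 8 [blue(b) & mammal(k) -> flagged(a)]; rule 9 [valid(a) -> active(b)]. ⇒ new: large(b), penguin(a), flagged(a), active(b).
[2] rule 3 [mammal(k) & active(b) -> approved(k)]; rule 4 [penguin(a) & flies(k) -> has_feathers(b)]; rule 12 [large(b) -> swims(k)]. ⇒ new: approved(k), has_feathers(b), swims(k).
[3] rule 6 [has_feathers(b) & swims(k) -> red(b)]. ⇒ new: red(b).
[4] rule 13 [red(b) -> metal(b)]. ⇒ new: metal(b).
[5] rule 7 [metal(b) & flagged(a) -> green(b)]. ⇒ new: green(b).
metal(b) appears in round 4, so it is derivable.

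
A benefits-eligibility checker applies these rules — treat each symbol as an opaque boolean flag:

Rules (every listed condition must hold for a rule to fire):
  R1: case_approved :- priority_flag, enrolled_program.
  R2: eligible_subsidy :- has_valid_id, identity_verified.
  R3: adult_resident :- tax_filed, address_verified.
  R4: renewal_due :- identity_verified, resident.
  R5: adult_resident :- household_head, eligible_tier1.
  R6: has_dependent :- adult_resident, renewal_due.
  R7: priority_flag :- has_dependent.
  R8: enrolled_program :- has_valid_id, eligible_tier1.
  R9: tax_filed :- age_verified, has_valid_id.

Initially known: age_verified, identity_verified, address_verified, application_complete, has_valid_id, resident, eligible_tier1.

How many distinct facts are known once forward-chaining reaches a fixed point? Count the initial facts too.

Round 1: R2 [eligible_subsidy :- has_valid_id, identity_verified.]; R4 [renewal_due :- identity_verified, resident.]; R8 [enrolled_program :- has_valid_id, eligible_tier1.]; R9 [tax_filed :- age_verified, has_valid_id.]. Adds eligible_subsidy, renewal_due, enrolled_program, tax_filed.
Round 2: R3 [adult_resident :- tax_filed, address_verified.]. Adds adult_resident.
Round 3: R6 [has_dependent :- adult_resident, renewal_due.]. Adds has_dependent.
Round 4: R7 [priority_flag :- has_dependent.]. Adds priority_flag.
Round 5: R1 [case_approved :- priority_flag, enrolled_program.]. Adds case_approved.
Closure: {address_verified, adult_resident, age_verified, application_complete, case_approved, eligible_subsidy, eligible_tier1, enrolled_program, has_dependent, has_valid_id, identity_verified, priority_flag, renewal_due, resident, tax_filed} — 15 facts.

15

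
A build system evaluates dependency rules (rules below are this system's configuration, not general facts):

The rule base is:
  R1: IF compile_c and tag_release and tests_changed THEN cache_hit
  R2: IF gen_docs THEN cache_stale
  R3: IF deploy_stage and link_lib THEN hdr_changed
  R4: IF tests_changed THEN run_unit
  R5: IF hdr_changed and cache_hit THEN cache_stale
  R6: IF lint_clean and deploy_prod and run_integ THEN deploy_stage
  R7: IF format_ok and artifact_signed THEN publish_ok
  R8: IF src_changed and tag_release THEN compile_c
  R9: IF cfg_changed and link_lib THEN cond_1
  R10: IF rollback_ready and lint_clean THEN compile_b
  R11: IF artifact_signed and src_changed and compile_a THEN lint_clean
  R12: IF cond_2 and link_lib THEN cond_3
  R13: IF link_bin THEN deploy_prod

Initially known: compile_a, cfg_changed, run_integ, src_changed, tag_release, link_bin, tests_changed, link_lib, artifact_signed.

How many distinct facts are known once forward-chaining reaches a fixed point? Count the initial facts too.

[1] R4 [IF tests_changed THEN run_unit]; R8 [IF src_changed and tag_release THEN compile_c]; R9 [IF cfg_changed and link_lib THEN cond_1]; R11 [IF artifact_signed and src_changed and compile_a THEN lint_clean]; R13 [IF link_bin THEN deploy_prod]. ⇒ new: run_unit, compile_c, cond_1, lint_clean, deploy_prod.
[2] R1 [IF compile_c and tag_release and tests_changed THEN cache_hit]; R6 [IF lint_clean and deploy_prod and run_integ THEN deploy_stage]. ⇒ new: cache_hit, deploy_stage.
[3] R3 [IF deploy_stage and link_lib THEN hdr_changed]. ⇒ new: hdr_changed.
[4] R5 [IF hdr_changed and cache_hit THEN cache_stale]. ⇒ new: cache_stale.
Closure: {artifact_signed, cache_hit, cache_stale, cfg_changed, compile_a, compile_c, cond_1, deploy_prod, deploy_stage, hdr_changed, link_bin, link_lib, lint_clean, run_integ, run_unit, src_changed, tag_release, tests_changed} — 18 facts.

18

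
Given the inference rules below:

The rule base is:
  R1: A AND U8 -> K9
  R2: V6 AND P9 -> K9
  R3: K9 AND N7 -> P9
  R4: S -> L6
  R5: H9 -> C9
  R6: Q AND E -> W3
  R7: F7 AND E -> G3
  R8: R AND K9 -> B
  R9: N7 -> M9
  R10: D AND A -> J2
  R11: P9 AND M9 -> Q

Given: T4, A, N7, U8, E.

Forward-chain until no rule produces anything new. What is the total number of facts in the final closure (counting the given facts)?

Round 1 — R1, R9, derive K9, M9.
Round 2 — R3, derive P9.
Round 3 — R11, derive Q.
Round 4 — R6, derive W3.
Closure: {A, E, K9, M9, N7, P9, Q, T4, U8, W3} — 10 facts.

10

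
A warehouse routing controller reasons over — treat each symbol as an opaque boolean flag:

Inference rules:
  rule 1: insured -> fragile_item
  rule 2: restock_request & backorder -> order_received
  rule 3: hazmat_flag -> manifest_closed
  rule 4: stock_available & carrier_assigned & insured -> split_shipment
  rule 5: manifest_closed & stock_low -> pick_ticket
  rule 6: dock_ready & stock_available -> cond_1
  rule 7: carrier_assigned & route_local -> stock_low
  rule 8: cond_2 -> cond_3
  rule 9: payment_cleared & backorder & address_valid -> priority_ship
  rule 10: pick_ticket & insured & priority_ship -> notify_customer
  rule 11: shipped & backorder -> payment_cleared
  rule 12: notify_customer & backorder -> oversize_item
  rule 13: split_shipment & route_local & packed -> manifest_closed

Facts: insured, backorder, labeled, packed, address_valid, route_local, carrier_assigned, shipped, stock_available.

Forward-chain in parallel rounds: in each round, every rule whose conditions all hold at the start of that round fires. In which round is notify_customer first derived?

4

Round 1: rule 1 [insured -> fragile_item]; rule 4 [stock_available & carrier_assigned & insured -> split_shipment]; rule 7 [carrier_assigned & route_local -> stock_low]; rule 11 [shipped & backorder -> payment_cleared]. New: fragile_item, split_shipment, stock_low, payment_cleared.
Round 2: rule 9 [payment_cleared & backorder & address_valid -> priority_ship]; rule 13 [split_shipment & route_local & packed -> manifest_closed]. New: priority_ship, manifest_closed.
Round 3: rule 5 [manifest_closed & stock_low -> pick_ticket]. New: pick_ticket.
Round 4: rule 10 [pick_ticket & insured & priority_ship -> notify_customer]. New: notify_customer.
notify_customer first appears in round 4.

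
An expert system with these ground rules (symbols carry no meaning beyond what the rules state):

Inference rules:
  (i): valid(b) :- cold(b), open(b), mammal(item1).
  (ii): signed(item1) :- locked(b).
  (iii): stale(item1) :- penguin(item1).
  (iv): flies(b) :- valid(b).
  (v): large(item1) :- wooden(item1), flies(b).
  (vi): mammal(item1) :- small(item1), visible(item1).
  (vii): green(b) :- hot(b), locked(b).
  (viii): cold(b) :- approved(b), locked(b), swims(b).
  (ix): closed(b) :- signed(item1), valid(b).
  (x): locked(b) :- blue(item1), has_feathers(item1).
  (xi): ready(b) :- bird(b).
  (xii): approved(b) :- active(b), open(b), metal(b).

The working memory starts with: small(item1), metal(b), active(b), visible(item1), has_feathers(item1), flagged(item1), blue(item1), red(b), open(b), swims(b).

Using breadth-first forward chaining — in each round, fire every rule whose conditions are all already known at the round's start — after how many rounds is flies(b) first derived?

[1] (vi) [mammal(item1) :- small(item1), visible(item1).]; (x) [locked(b) :- blue(item1), has_feathers(item1).]; (xii) [approved(b) :- active(b), open(b), metal(b).]. ⇒ new: mammal(item1), locked(b), approved(b).
[2] (ii) [signed(item1) :- locked(b).]; (viii) [cold(b) :- approved(b), locked(b), swims(b).]. ⇒ new: signed(item1), cold(b).
[3] (i) [valid(b) :- cold(b), open(b), mammal(item1).]. ⇒ new: valid(b).
[4] (iv) [flies(b) :- valid(b).]; (ix) [closed(b) :- signed(item1), valid(b).]. ⇒ new: flies(b), closed(b).
flies(b) first appears in round 4.

4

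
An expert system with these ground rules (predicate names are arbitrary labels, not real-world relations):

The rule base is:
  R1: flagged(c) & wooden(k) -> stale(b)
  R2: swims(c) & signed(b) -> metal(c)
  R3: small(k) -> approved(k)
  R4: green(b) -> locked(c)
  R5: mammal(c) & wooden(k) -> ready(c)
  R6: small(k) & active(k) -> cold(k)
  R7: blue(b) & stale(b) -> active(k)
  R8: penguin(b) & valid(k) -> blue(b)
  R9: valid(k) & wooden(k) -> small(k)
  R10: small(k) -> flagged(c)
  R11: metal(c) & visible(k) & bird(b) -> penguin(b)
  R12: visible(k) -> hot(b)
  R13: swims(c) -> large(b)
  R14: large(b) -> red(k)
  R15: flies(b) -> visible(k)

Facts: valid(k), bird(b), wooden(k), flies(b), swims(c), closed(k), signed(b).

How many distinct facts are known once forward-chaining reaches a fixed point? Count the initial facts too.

Round 1: R2 [swims(c) & signed(b) -> metal(c)]; R9 [valid(k) & wooden(k) -> small(k)]; R13 [swims(c) -> large(b)]; R15 [flies(b) -> visible(k)]. Adds metal(c), small(k), large(b), visible(k).
Round 2: R3 [small(k) -> approved(k)]; R10 [small(k) -> flagged(c)]; R11 [metal(c) & visible(k) & bird(b) -> penguin(b)]; R12 [visible(k) -> hot(b)]; R14 [large(b) -> red(k)]. Adds approved(k), flagged(c), penguin(b), hot(b), red(k).
Round 3: R1 [flagged(c) & wooden(k) -> stale(b)]; R8 [penguin(b) & valid(k) -> blue(b)]. Adds stale(b), blue(b).
Round 4: R7 [blue(b) & stale(b) -> active(k)]. Adds active(k).
Round 5: R6 [small(k) & active(k) -> cold(k)]. Adds cold(k).
Closure: {active(k), approved(k), bird(b), blue(b), closed(k), cold(k), flagged(c), flies(b), hot(b), large(b), metal(c), penguin(b), red(k), signed(b), small(k), stale(b), swims(c), valid(k), visible(k), wooden(k)} — 20 facts.

20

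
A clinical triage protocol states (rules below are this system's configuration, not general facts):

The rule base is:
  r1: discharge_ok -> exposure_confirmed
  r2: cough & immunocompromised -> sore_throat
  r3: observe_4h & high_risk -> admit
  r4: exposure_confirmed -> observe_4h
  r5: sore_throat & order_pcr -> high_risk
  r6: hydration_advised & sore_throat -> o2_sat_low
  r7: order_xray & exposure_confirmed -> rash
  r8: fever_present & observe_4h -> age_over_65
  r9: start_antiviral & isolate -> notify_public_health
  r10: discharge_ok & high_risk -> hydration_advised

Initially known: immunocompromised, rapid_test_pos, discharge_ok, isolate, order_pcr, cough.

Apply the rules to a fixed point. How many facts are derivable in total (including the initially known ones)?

Round 1: r1 [discharge_ok -> exposure_confirmed]; r2 [cough & immunocompromised -> sore_throat]. Adds exposure_confirmed, sore_throat.
Round 2: r4 [exposure_confirmed -> observe_4h]; r5 [sore_throat & order_pcr -> high_risk]. Adds observe_4h, high_risk.
Round 3: r3 [observe_4h & high_risk -> admit]; r10 [discharge_ok & high_risk -> hydration_advised]. Adds admit, hydration_advised.
Round 4: r6 [hydration_advised & sore_throat -> o2_sat_low]. Adds o2_sat_low.
Closure: {admit, cough, discharge_ok, exposure_confirmed, high_risk, hydration_advised, immunocompromised, isolate, o2_sat_low, observe_4h, order_pcr, rapid_test_pos, sore_throat} — 13 facts.

13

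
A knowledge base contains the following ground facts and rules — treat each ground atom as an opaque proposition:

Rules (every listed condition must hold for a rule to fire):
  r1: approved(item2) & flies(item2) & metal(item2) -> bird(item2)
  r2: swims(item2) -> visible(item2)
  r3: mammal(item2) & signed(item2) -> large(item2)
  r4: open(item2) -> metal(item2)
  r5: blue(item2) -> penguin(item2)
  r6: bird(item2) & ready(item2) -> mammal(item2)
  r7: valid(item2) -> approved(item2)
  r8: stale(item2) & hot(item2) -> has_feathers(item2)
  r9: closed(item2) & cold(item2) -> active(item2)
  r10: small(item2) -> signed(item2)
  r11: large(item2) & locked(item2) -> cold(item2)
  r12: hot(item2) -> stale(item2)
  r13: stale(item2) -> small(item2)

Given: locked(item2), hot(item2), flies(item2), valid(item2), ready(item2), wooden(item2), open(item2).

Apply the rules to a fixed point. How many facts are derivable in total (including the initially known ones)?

17

Round 1 fires r4, r7, r12, giving metal(item2), approved(item2), stale(item2).
Round 2 fires r1, r8, r13, giving bird(item2), has_feathers(item2), small(item2).
Round 3 fires r6, r10, giving mammal(item2), signed(item2).
Round 4 fires r3, giving large(item2).
Round 5 fires r11, giving cold(item2).
Closure: {approved(item2), bird(item2), cold(item2), flies(item2), has_feathers(item2), hot(item2), large(item2), locked(item2), mammal(item2), metal(item2), open(item2), ready(item2), signed(item2), small(item2), stale(item2), valid(item2), wooden(item2)} — 17 facts.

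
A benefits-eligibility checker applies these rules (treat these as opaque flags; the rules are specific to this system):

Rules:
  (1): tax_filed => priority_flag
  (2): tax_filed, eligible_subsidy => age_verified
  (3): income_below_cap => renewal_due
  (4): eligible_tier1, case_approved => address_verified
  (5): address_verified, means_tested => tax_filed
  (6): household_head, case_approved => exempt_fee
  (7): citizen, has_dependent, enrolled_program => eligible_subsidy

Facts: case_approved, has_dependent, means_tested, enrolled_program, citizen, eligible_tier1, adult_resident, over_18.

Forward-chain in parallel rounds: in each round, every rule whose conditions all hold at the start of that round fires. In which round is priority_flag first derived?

3

Round 1 fires (4), (7), giving address_verified, eligible_subsidy.
Round 2 fires (5), giving tax_filed.
Round 3 fires (1), (2), giving priority_flag, age_verified.
priority_flag first appears in round 3.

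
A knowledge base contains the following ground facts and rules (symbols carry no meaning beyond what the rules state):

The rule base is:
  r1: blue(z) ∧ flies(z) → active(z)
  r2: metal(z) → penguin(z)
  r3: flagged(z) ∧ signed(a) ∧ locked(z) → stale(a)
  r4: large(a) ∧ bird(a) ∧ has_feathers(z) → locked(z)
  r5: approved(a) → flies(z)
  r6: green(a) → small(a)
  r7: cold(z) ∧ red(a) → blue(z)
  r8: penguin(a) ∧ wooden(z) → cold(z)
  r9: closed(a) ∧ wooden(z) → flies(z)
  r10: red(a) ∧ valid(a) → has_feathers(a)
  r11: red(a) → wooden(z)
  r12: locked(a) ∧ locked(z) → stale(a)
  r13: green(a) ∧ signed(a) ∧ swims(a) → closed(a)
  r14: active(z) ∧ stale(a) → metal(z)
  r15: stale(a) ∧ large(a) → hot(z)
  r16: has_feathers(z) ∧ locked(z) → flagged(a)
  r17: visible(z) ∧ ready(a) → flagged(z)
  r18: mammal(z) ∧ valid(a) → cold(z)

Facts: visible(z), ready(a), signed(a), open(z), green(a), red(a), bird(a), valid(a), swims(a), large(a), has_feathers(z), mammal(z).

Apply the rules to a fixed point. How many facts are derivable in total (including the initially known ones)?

[1] r4 [large(a) ∧ bird(a) ∧ has_feathers(z) → locked(z)]; r6 [green(a) → small(a)]; r10 [red(a) ∧ valid(a) → has_feathers(a)]; r11 [red(a) → wooden(z)]; r13 [green(a) ∧ signed(a) ∧ swims(a) → closed(a)]; r17 [visible(z) ∧ ready(a) → flagged(z)]; r18 [mammal(z) ∧ valid(a) → cold(z)]. ⇒ new: locked(z), small(a), has_feathers(a), wooden(z), closed(a), flagged(z), cold(z).
[2] r3 [flagged(z) ∧ signed(a) ∧ locked(z) → stale(a)]; r7 [cold(z) ∧ red(a) → blue(z)]; r9 [closed(a) ∧ wooden(z) → flies(z)]; r16 [has_feathers(z) ∧ locked(z) → flagged(a)]. ⇒ new: stale(a), blue(z), flies(z), flagged(a).
[3] r1 [blue(z) ∧ flies(z) → active(z)]; r15 [stale(a) ∧ large(a) → hot(z)]. ⇒ new: active(z), hot(z).
[4] r14 [active(z) ∧ stale(a) → metal(z)]. ⇒ new: metal(z).
[5] r2 [metal(z) → penguin(z)]. ⇒ new: penguin(z).
Closure: {active(z), bird(a), blue(z), closed(a), cold(z), flagged(a), flagged(z), flies(z), green(a), has_feathers(a), has_feathers(z), hot(z), large(a), locked(z), mammal(z), metal(z), open(z), penguin(z), ready(a), red(a), signed(a), small(a), stale(a), swims(a), valid(a), visible(z), wooden(z)} — 27 facts.

27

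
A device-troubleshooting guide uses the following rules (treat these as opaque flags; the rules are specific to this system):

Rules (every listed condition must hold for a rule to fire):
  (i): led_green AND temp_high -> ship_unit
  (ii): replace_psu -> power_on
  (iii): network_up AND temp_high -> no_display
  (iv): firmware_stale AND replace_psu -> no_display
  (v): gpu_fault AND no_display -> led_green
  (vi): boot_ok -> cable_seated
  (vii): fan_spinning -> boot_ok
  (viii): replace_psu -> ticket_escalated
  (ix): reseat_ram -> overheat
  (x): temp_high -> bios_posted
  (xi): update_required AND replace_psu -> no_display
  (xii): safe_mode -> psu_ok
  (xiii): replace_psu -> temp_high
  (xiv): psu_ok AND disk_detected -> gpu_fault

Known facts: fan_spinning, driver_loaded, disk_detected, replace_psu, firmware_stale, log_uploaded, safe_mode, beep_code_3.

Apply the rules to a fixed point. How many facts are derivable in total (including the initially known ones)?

19

[1] (ii) [replace_psu -> power_on]; (iv) [firmware_stale AND replace_psu -> no_display]; (vii) [fan_spinning -> boot_ok]; (viii) [replace_psu -> ticket_escalated]; (xii) [safe_mode -> psu_ok]; (xiii) [replace_psu -> temp_high]. ⇒ new: power_on, no_display, boot_ok, ticket_escalated, psu_ok, temp_high.
[2] (vi) [boot_ok -> cable_seated]; (x) [temp_high -> bios_posted]; (xiv) [psu_ok AND disk_detected -> gpu_fault]. ⇒ new: cable_seated, bios_posted, gpu_fault.
[3] (v) [gpu_fault AND no_display -> led_green]. ⇒ new: led_green.
[4] (i) [led_green AND temp_high -> ship_unit]. ⇒ new: ship_unit.
Closure: {beep_code_3, bios_posted, boot_ok, cable_seated, disk_detected, driver_loaded, fan_spinning, firmware_stale, gpu_fault, led_green, log_uploaded, no_display, power_on, psu_ok, replace_psu, safe_mode, ship_unit, temp_high, ticket_escalated} — 19 facts.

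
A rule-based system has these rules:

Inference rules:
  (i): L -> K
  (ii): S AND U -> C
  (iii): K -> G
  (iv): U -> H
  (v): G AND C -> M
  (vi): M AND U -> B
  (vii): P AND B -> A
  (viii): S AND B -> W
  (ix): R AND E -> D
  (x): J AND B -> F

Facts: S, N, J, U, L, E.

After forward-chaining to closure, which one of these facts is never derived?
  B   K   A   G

Round 1: (i) [L -> K]; (ii) [S AND U -> C]; (iv) [U -> H]. New: K, C, H.
Round 2: (iii) [K -> G]. New: G.
Round 3: (v) [G AND C -> M]. New: M.
Round 4: (vi) [M AND U -> B]. New: B.
Round 5: (viii) [S AND B -> W]; (x) [J AND B -> F]. New: W, F.
Derived: G (round 2), K (round 1), B (round 4). A never appears in any round.

A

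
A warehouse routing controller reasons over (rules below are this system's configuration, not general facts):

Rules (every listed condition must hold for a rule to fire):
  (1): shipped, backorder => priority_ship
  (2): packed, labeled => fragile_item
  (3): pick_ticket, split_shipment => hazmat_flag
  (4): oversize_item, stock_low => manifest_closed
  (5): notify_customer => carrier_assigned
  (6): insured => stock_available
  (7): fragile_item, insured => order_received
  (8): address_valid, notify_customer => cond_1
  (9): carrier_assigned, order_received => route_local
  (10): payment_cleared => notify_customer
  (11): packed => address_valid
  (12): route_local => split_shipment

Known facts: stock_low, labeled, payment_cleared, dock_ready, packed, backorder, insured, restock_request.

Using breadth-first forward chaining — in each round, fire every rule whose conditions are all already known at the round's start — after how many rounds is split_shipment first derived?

4

Round 1 fires (2), (6), (10), (11), giving fragile_item, stock_available, notify_customer, address_valid.
Round 2 fires (5), (7), (8), giving carrier_assigned, order_received, cond_1.
Round 3 fires (9), giving route_local.
Round 4 fires (12), giving split_shipment.
split_shipment first appears in round 4.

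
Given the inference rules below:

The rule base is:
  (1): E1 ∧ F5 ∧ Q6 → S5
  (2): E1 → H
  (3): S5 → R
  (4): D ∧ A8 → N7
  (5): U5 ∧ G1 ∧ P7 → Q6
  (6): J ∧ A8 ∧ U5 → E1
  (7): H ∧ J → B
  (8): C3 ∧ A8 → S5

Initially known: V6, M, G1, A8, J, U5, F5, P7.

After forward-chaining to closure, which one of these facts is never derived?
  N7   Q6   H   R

N7

Round 1 fires (5), (6), giving Q6, E1.
Round 2 fires (1), (2), giving S5, H.
Round 3 fires (3), (7), giving R, B.
Derived: Q6 (round 1), R (round 3), H (round 2). N7 never appears in any round.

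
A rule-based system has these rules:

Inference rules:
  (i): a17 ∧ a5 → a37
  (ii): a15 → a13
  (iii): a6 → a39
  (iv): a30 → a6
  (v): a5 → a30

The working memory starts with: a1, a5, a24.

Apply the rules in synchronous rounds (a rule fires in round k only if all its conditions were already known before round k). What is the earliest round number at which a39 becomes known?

Round 1: (v) [a5 → a30]. Adds a30.
Round 2: (iv) [a30 → a6]. Adds a6.
Round 3: (iii) [a6 → a39]. Adds a39.
a39 first appears in round 3.

3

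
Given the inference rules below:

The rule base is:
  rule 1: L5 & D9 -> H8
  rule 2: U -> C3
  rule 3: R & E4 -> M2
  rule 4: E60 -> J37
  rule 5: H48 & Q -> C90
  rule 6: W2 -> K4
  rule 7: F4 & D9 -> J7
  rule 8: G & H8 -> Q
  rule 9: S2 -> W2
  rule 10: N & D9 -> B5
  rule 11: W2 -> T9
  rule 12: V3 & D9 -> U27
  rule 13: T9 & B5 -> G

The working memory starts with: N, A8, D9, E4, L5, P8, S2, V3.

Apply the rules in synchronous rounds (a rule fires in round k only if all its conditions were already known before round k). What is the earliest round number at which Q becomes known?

[1] rule 1 [L5 & D9 -> H8]; rule 9 [S2 -> W2]; rule 10 [N & D9 -> B5]; rule 12 [V3 & D9 -> U27]. ⇒ new: H8, W2, B5, U27.
[2] rule 6 [W2 -> K4]; rule 11 [W2 -> T9]. ⇒ new: K4, T9.
[3] rule 13 [T9 & B5 -> G]. ⇒ new: G.
[4] rule 8 [G & H8 -> Q]. ⇒ new: Q.
Q first appears in round 4.

4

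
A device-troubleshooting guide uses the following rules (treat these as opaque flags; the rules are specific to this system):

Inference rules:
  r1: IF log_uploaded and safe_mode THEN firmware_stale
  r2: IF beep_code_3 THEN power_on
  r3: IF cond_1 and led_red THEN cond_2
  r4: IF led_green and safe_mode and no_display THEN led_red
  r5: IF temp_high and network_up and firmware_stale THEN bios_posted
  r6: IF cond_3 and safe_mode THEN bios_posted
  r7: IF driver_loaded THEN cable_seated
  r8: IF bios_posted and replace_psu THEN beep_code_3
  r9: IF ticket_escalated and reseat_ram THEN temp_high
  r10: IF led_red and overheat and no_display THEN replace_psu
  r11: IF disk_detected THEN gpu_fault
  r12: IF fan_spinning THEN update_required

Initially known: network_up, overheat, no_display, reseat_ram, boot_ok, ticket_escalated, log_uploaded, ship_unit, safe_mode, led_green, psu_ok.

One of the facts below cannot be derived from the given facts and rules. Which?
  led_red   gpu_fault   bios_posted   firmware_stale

gpu_fault

Round 1: r1 [IF log_uploaded and safe_mode THEN firmware_stale]; r4 [IF led_green and safe_mode and no_display THEN led_red]; r9 [IF ticket_escalated and reseat_ram THEN temp_high]. New: firmware_stale, led_red, temp_high.
Round 2: r5 [IF temp_high and network_up and firmware_stale THEN bios_posted]; r10 [IF led_red and overheat and no_display THEN replace_psu]. New: bios_posted, replace_psu.
Round 3: r8 [IF bios_posted and replace_psu THEN beep_code_3]. New: beep_code_3.
Round 4: r2 [IF beep_code_3 THEN power_on]. New: power_on.
Derived: led_red (round 1), bios_posted (round 2), firmware_stale (round 1). gpu_fault never appears in any round.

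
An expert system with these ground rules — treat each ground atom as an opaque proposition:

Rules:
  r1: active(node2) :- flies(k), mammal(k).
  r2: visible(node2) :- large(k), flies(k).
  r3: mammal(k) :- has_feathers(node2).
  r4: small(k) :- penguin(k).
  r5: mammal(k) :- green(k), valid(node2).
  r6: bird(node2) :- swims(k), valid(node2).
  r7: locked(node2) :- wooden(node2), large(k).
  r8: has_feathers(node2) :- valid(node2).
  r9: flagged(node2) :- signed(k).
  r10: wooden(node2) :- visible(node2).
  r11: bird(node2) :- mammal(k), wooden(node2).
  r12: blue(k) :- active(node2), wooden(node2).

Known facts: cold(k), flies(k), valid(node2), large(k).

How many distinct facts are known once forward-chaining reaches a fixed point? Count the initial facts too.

12

Round 1: r2 [visible(node2) :- large(k), flies(k).]; r8 [has_feathers(node2) :- valid(node2).]. New: visible(node2), has_feathers(node2).
Round 2: r3 [mammal(k) :- has_feathers(node2).]; r10 [wooden(node2) :- visible(node2).]. New: mammal(k), wooden(node2).
Round 3: r1 [active(node2) :- flies(k), mammal(k).]; r7 [locked(node2) :- wooden(node2), large(k).]; r11 [bird(node2) :- mammal(k), wooden(node2).]. New: active(node2), locked(node2), bird(node2).
Round 4: r12 [blue(k) :- active(node2), wooden(node2).]. New: blue(k).
Closure: {active(node2), bird(node2), blue(k), cold(k), flies(k), has_feathers(node2), large(k), locked(node2), mammal(k), valid(node2), visible(node2), wooden(node2)} — 12 facts.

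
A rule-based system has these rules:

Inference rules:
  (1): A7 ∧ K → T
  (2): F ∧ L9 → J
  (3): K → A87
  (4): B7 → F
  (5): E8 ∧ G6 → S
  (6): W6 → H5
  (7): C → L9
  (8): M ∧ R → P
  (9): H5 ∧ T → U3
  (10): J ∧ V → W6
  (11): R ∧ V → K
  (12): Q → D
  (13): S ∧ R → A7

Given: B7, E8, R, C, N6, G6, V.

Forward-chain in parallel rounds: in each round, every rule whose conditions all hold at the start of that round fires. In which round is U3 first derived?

Round 1: (4) [B7 → F]; (5) [E8 ∧ G6 → S]; (7) [C → L9]; (11) [R ∧ V → K]. New: F, S, L9, K.
Round 2: (2) [F ∧ L9 → J]; (3) [K → A87]; (13) [S ∧ R → A7]. New: J, A87, A7.
Round 3: (1) [A7 ∧ K → T]; (10) [J ∧ V → W6]. New: T, W6.
Round 4: (6) [W6 → H5]. New: H5.
Round 5: (9) [H5 ∧ T → U3]. New: U3.
U3 first appears in round 5.

5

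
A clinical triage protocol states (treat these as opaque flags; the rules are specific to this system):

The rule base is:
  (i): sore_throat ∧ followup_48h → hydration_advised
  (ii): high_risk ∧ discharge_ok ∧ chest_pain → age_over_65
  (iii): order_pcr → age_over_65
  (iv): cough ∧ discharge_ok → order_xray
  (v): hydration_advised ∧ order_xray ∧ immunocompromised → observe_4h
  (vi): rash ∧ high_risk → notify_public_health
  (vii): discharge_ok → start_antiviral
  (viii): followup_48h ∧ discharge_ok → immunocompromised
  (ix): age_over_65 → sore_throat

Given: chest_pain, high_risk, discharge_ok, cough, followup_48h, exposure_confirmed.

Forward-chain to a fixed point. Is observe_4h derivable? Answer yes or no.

yes

Round 1: (ii) [high_risk ∧ discharge_ok ∧ chest_pain → age_over_65]; (iv) [cough ∧ discharge_ok → order_xray]; (vii) [discharge_ok → start_antiviral]; (viii) [followup_48h ∧ discharge_ok → immunocompromised]. New: age_over_65, order_xray, start_antiviral, immunocompromised.
Round 2: (ix) [age_over_65 → sore_throat]. New: sore_throat.
Round 3: (i) [sore_throat ∧ followup_48h → hydration_advised]. New: hydration_advised.
Round 4: (v) [hydration_advised ∧ order_xray ∧ immunocompromised → observe_4h]. New: observe_4h.
observe_4h appears in round 4, so it is derivable.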